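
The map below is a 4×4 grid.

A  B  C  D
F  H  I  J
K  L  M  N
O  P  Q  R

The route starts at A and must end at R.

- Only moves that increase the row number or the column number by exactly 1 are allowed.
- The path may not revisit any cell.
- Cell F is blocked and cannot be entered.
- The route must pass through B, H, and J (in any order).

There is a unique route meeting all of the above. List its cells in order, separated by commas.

A, B, H, I, J, N, R

Moves only go right or down, so the column and row indices never decrease.
Route from A: right 1 to B, down 1 to H, right 2 to J, down 2 to R — 6 moves in all.
Check: all required cells visited.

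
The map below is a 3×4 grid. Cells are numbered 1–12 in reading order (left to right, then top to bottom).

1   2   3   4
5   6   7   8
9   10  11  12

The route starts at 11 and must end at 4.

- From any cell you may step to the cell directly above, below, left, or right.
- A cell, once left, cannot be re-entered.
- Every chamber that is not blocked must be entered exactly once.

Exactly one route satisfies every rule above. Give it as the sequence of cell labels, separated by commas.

Need to visit all 12 open cells exactly once, starting at 11 and ending at 4.
Route from 11: right to 12, up to 8, 2× left (reaching 6), down to 10, left to 9, 2× up (reaching 1), 3× right (reaching 4) — 11 moves in all.
Check: all 12 open cells covered.

11, 12, 8, 7, 6, 10, 9, 5, 1, 2, 3, 4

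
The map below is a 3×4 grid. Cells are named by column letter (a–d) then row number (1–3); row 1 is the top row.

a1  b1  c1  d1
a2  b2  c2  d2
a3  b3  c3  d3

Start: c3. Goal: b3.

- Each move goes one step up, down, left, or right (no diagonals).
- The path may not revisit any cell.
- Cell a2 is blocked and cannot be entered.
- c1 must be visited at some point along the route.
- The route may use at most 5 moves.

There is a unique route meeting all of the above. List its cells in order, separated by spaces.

Any route must reach c1 and still end at b3 within 5 moves, so the order of the required stops is forced.
Route from c3: up 2 to c1, left 1 to b1, down 2 to b3 — 5 moves in all.
Check: all required cells visited; 5 ≤ 5 moves.

c3 c2 c1 b1 b2 b3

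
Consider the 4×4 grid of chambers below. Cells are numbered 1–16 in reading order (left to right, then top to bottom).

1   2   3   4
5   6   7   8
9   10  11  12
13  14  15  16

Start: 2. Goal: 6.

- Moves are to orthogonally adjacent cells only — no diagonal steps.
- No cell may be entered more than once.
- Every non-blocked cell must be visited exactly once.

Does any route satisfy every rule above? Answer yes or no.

One route that works: 2 → 1 → 5 → 9 → 13 → 14 → 10 → 11 → 15 → 16 → 12 → 8 → 4 → 3 → 7 → 6.

yes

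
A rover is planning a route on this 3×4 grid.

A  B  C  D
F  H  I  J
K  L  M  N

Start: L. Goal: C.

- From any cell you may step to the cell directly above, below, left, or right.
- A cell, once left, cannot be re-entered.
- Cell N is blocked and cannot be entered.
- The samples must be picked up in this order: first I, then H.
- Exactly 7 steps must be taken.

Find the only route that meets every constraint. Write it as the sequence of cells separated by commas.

L, M, I, H, F, A, B, C

The waypoints must appear in the order I, H, with no cell reused.
Route from L: right to M, up to I, 2× left (reaching F), up to A, 2× right (reaching C) — 7 moves in all.
Check: order respected (I at step 2, H at step 3); 7 moves as required.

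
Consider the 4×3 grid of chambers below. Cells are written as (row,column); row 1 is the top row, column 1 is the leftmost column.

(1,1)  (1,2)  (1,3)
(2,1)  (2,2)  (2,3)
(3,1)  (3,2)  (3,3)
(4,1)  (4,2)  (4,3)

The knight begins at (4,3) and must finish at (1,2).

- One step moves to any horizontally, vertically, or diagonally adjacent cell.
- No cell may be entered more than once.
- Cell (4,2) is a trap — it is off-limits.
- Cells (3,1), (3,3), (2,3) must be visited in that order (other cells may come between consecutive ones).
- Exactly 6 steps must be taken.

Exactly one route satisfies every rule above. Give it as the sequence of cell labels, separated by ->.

The waypoints must appear in the order (3,1), (3,3), (2,3), with no cell reused.
Route from (4,3): up-left 1 to (3,2), left 1 to (3,1), up-right 1 to (2,2), down-right 1 to (3,3), up 1 to (2,3), up-left 1 to (1,2) — 6 moves in all.
Check: order respected ((3,1) at step 2, (3,3) at step 4, (2,3) at step 5); 6 moves as required.

(4,3) -> (3,2) -> (3,1) -> (2,2) -> (3,3) -> (2,3) -> (1,2)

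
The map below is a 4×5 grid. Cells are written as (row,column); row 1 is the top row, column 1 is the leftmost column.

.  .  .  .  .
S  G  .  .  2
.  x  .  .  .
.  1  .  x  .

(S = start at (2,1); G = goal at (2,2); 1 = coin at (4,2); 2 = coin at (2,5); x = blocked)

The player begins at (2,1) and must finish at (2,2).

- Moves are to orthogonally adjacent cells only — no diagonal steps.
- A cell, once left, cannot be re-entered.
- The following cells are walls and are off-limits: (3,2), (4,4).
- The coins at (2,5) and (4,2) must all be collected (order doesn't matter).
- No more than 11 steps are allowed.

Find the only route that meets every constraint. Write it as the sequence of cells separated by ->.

(2,1) -> (3,1) -> (4,1) -> (4,2) -> (4,3) -> (3,3) -> (3,4) -> (3,5) -> (2,5) -> (2,4) -> (2,3) -> (2,2)

Any route must reach (2,5) and (4,2) and still end at (2,2) within 11 moves, so the order of the required stops is forced.
Route from (2,1): down 2 to (4,1), right 2 to (4,3), up 1 to (3,3), right 2 to (3,5), up 1 to (2,5), left 3 to (2,2) — 11 moves in all.
Check: all required cells visited; 11 ≤ 11 moves.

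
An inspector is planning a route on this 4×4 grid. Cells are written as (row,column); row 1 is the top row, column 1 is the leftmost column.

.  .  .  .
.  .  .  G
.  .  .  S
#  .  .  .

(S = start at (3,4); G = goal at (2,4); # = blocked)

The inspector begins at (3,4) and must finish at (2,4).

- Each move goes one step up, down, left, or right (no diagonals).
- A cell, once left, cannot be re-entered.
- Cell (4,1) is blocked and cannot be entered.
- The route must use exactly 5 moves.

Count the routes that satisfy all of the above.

Need simple routes of exactly 5 moves from (3,4) to (2,4) (Manhattan distance 1, so 2 moves are spent on a detour and 2 undoing it).
Enumerating: (3,4) (4,4) (4,3) (3,3) (2,3) (2,4) | (3,4) (3,3) (2,3) (1,3) (1,4) (2,4) | (3,4) (3,3) (3,2) (2,2) (2,3) (2,4).
That gives 3 routes.

3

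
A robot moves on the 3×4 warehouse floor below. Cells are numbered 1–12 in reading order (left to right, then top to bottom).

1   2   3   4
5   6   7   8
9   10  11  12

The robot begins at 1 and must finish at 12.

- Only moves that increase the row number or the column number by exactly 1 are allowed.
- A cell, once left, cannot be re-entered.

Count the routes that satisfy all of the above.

A right/down-only route from 1 to 12 makes exactly 2 down-moves and 3 right-moves in some order.
With no other constraints that would be C(5,2) = 10 routes.
That gives 10 routes.

10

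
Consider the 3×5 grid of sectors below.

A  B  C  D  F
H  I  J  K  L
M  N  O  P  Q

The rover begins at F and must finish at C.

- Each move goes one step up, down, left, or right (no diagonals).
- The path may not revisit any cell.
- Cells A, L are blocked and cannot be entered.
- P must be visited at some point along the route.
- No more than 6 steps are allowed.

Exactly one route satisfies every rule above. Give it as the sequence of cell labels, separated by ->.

F -> D -> K -> P -> O -> J -> C

The 6-move cap with required stops at P leaves no slack for detours.
Route from F: left to D, 2× down (reaching P), left to O, 2× up (reaching C) — 6 moves in all.
Check: all required cells visited; 6 ≤ 6 moves.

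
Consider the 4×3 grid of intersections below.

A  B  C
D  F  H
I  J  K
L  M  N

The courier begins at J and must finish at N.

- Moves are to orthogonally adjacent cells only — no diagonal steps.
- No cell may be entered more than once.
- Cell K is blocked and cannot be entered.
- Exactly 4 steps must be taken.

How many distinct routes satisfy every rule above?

1

Need simple routes of exactly 4 moves from J to N (Manhattan distance 2, so 1 moves are spent on a detour and 1 undoing it).
Enumerating: J I L M N.
That gives 1 route.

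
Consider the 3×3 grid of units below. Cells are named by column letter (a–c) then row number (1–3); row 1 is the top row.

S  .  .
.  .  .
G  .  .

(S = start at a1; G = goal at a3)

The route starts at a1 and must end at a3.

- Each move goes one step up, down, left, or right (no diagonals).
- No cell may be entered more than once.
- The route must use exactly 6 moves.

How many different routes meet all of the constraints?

Need simple routes of exactly 6 moves from a1 to a3 (Manhattan distance 2, so 2 moves are spent on a detour and 2 undoing it).
Enumerating: a1 a2 b2 c2 c3 b3 a3 | a1 b1 b2 c2 c3 b3 a3 | a1 b1 c1 c2 c3 b3 a3 | a1 b1 c1 c2 b2 b3 a3 | a1 b1 c1 c2 b2 a2 a3.
That gives 5 routes.

5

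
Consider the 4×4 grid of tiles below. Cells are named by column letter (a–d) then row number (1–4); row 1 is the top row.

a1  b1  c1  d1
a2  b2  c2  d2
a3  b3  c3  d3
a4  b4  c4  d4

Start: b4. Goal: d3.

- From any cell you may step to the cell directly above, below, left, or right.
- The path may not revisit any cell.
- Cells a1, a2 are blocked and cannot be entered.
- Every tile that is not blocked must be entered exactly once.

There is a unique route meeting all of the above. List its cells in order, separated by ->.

b4 -> a4 -> a3 -> b3 -> b2 -> b1 -> c1 -> d1 -> d2 -> c2 -> c3 -> c4 -> d4 -> d3

Need to visit all 14 open cells exactly once, starting at b4 and ending at d3.
Cell b1 has only two open neighbours (b2 and c1), so the path must pass straight through it: one of those is the cell it's entered from and the other is where it exits.
Route from b4: left to a4, up to a3, right to b3, 2× up (reaching b1), 2× right (reaching d1), down to d2, left to c2, 2× down (reaching c4), right to d4, up to d3 — 13 moves in all.
Check: all 14 open cells covered.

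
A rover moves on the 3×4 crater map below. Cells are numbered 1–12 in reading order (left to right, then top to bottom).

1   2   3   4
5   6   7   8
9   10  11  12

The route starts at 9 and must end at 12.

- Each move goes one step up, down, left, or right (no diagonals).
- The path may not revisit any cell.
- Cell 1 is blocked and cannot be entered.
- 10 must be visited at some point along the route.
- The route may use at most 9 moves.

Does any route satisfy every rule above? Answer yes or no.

One route that works: 9 → 10 → 11 → 12.

yes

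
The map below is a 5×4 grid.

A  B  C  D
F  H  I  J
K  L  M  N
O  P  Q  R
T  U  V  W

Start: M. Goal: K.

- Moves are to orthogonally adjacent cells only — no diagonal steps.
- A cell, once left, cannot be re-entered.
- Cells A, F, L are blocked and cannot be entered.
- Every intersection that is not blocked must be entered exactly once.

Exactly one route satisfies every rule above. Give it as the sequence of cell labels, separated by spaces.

Need to visit all 17 open cells exactly once, starting at M and ending at K.
Cell D has only two open neighbours (J and C), so the path must pass straight through it: one of those is the cell it's entered from and the other is where it exits.
Route from M: up to I, left to H, up to B, 2× right (reaching D), 4× down (reaching W), left to V, up to Q, left to P, down to U, left to T, 2× up (reaching K) — 16 moves in all.
Check: all 17 open cells covered.

M I H B C D J N R W V Q P U T O K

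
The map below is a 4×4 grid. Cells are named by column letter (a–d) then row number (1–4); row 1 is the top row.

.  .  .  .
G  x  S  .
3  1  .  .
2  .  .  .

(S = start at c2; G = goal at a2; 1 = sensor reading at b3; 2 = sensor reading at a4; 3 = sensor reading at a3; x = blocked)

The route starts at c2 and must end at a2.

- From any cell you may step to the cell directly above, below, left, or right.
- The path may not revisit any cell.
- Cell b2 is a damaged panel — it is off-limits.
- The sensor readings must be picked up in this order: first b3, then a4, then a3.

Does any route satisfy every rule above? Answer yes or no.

yes

One route that works: c2 → c3 → b3 → b4 → a4 → a3 → a2.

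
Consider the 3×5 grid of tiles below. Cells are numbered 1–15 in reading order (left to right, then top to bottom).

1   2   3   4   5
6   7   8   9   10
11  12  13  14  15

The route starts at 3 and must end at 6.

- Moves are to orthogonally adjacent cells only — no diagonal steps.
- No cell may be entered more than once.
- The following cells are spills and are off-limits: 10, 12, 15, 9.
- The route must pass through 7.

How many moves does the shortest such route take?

Any route passes through 7 somewhere between 3 and 6. Summing Manhattan distances along the two legs (3 → 7 → 6) gives a lower bound of 2 + 1 = 3 moves.
A route of 3 moves achieves this: 3 → 8 → 7 → 6.
Since 3 matches the lower bound, it is optimal.

3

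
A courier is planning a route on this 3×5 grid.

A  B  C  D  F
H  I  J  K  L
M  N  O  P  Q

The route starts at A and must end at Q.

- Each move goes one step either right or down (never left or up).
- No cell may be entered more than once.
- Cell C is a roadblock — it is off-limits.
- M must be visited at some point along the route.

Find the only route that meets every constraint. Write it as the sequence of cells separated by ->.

Moves only go right or down, so the column and row indices never decrease.
Route from A: down 2 to M, right 4 to Q — 6 moves in all.
Check: all required cells visited.

A -> H -> M -> N -> O -> P -> Q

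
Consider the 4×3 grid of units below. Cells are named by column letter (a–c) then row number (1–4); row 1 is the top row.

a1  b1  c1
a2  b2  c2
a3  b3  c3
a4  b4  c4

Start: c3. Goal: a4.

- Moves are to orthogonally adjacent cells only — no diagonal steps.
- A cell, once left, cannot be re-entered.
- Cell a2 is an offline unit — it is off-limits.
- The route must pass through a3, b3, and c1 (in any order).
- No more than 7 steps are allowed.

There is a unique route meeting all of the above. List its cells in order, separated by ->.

c3 -> c2 -> c1 -> b1 -> b2 -> b3 -> a3 -> a4

The 7-move cap with required stops at a3, b3, c1 leaves no slack for detours.
Route from c3: up 2 to c1, left 1 to b1, down 2 to b3, left 1 to a3, down 1 to a4 — 7 moves in all.
Check: all required cells visited; 7 ≤ 7 moves.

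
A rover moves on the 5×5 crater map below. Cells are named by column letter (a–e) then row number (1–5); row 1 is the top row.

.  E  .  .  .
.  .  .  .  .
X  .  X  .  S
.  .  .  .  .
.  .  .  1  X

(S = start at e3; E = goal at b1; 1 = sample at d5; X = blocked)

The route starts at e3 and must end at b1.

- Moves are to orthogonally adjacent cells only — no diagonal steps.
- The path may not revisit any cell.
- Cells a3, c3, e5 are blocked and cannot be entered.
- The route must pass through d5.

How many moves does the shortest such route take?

Any route passes through d5 somewhere between e3 and b1. Summing Manhattan distances along the two legs (e3 → d5 → b1) gives a lower bound of 3 + 6 = 9 moves.
A route of 9 moves achieves this: e3 → e4 → d4 → d5 → c5 → c4 → b4 → b3 → b2 → b1.
Since 9 matches the lower bound, it is optimal.

9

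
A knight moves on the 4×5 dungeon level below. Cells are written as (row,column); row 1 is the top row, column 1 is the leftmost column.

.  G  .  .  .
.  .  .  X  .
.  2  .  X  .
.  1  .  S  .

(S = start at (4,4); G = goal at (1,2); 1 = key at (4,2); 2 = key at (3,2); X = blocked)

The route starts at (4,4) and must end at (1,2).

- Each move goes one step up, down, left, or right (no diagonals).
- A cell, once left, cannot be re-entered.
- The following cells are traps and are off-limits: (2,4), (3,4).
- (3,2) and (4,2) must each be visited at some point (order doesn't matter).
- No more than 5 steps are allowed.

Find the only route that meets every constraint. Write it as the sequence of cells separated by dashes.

Any route must reach (3,2) and (4,2) and still end at (1,2) within 5 moves, so the order of the required stops is forced.
Route from (4,4): 2× left (reaching (4,2)), 3× up (reaching (1,2)) — 5 moves in all.
Check: all required cells visited; 5 ≤ 5 moves.

(4,4) - (4,3) - (4,2) - (3,2) - (2,2) - (1,2)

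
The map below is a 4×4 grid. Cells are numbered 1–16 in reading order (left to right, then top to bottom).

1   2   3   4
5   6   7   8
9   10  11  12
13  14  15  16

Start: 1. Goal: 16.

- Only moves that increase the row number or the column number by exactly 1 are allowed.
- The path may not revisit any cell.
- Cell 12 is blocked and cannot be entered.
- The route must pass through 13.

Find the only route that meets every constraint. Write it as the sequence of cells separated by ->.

1 -> 5 -> 9 -> 13 -> 14 -> 15 -> 16

Moves only go right or down, so the column and row indices never decrease.
Route from 1: 3× down (reaching 13), 3× right (reaching 16) — 6 moves in all.
Check: all required cells visited.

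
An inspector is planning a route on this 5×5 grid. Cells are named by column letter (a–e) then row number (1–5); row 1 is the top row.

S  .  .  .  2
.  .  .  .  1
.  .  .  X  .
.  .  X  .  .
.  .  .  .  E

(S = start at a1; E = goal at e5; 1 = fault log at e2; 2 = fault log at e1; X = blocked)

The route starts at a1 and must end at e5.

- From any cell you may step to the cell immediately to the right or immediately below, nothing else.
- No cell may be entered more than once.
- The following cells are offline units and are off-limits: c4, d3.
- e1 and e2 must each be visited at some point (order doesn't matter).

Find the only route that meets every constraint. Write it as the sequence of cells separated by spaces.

Moves only go right or down, so the column and row indices never decrease.
Route from a1: right 4 to e1, down 4 to e5 — 8 moves in all.
Check: all required cells visited.

a1 b1 c1 d1 e1 e2 e3 e4 e5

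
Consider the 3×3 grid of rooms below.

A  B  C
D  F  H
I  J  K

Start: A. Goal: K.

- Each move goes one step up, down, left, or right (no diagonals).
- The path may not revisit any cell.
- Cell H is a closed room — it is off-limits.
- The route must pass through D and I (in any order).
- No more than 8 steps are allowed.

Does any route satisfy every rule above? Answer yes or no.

yes

One route that works: A → D → I → J → K.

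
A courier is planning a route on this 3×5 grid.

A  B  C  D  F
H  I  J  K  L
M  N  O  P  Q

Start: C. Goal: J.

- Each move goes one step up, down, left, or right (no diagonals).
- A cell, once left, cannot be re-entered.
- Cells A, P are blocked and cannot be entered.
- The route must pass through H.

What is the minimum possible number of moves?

7

Any route passes through H somewhere between C and J. Summing Manhattan distances along the two legs (C → H → J) gives a lower bound of 3 + 2 = 5 moves.
The shortest route satisfying every rule uses 7 moves: C → B → I → H → M → N → O → J.
The bound of 5 isn't tight here; checking systematically, no route of length 5 through 6 satisfies every constraint, so 7 is the minimum.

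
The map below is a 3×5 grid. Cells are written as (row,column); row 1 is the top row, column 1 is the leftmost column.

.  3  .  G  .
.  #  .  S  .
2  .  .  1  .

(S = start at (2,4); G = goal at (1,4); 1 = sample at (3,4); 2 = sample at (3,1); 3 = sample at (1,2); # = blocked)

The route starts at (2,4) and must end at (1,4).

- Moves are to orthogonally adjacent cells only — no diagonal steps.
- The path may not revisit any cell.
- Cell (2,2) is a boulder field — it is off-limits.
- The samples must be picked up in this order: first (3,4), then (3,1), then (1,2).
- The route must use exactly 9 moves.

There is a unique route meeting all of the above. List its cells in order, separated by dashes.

The waypoints must appear in the order (3,4), (3,1), (1,2), with no cell reused.
Route from (2,4): down to (3,4), 3× left (reaching (3,1)), 2× up (reaching (1,1)), 3× right (reaching (1,4)) — 9 moves in all.
Check: order respected (1 at step 1, 2 at step 4, 3 at step 7); 9 moves as required.

(2,4) - (3,4) - (3,3) - (3,2) - (3,1) - (2,1) - (1,1) - (1,2) - (1,3) - (1,4)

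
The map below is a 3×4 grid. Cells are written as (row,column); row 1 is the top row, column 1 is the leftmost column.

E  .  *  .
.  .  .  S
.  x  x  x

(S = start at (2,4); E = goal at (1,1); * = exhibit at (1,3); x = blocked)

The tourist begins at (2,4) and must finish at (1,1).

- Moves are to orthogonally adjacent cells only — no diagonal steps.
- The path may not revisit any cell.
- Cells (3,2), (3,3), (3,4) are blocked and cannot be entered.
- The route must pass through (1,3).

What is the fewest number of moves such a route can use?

4

Any route passes through (1,3) somewhere between (2,4) and (1,1). Summing Manhattan distances along the two legs ((2,4) → (1,3) → (1,1)) gives a lower bound of 2 + 2 = 4 moves.
A route of 4 moves achieves this: (2,4) → (1,4) → (1,3) → (1,2) → (1,1).
Since 4 matches the lower bound, it is optimal.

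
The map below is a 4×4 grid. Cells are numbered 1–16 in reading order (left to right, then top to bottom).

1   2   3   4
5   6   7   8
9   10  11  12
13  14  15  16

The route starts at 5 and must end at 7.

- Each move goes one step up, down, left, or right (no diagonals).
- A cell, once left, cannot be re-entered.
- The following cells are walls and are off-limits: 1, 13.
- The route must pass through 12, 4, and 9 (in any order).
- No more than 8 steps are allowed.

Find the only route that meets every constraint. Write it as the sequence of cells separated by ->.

The 8-move cap with required stops at 12, 4, 9 leaves no slack for detours.
Route from 5: down 1 to 9, right 3 to 12, up 2 to 4, left 1 to 3, down 1 to 7 — 8 moves in all.
Check: all required cells visited; 8 ≤ 8 moves.

5 -> 9 -> 10 -> 11 -> 12 -> 8 -> 4 -> 3 -> 7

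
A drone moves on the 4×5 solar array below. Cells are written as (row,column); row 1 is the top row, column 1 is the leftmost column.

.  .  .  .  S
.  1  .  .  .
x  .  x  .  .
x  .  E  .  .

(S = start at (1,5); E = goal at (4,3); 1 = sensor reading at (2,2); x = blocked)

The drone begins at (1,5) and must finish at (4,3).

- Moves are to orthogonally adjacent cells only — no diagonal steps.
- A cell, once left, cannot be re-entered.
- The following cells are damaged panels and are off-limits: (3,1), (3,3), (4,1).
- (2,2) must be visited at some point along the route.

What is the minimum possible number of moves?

7

Any route passes through (2,2) somewhere between (1,5) and (4,3). Summing Manhattan distances along the two legs ((1,5) → (2,2) → (4,3)) gives a lower bound of 4 + 3 = 7 moves.
A route of 7 moves achieves this: (1,5) → (2,5) → (2,4) → (2,3) → (2,2) → (3,2) → (4,2) → (4,3).
Since 7 matches the lower bound, it is optimal.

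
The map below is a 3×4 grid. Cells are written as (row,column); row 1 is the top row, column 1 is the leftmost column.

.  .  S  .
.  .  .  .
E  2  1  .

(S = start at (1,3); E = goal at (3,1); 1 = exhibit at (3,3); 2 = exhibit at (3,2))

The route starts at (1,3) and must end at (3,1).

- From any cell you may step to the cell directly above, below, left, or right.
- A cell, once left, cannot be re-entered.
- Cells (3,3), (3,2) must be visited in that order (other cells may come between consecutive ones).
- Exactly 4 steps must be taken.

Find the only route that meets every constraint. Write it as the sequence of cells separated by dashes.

(1,3) - (2,3) - (3,3) - (3,2) - (3,1)

The waypoints must appear in the order (3,3), (3,2), with no cell reused.
Route from (1,3): down 2 to (3,3), left 2 to (3,1) — 4 moves in all.
Check: order respected (1 at step 2, 2 at step 3); 4 moves as required.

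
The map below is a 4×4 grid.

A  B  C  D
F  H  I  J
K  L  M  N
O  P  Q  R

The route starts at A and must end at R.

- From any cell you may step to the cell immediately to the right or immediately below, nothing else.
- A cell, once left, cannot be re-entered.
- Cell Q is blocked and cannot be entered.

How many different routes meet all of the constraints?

A right/down-only route from A to R makes exactly 3 down-moves and 3 right-moves in some order.
With no other constraints that would be C(6,3) = 20 routes.
Subtract routes through each blocked cell (inclusion–exclusion for overlaps): − through Q: 10 → 10.
That gives 10 routes.

10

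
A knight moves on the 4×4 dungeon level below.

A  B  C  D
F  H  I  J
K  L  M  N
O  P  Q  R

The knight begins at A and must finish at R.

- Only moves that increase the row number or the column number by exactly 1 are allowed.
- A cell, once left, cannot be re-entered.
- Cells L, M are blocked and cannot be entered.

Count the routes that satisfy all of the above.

5

A right/down-only route from A to R makes exactly 3 down-moves and 3 right-moves in some order.
With no other constraints that would be C(6,3) = 20 routes.
Subtract routes through each blocked cell (inclusion–exclusion for overlaps): − through L: 9 − through M: 12 + through L&M: 6 → 5.
That gives 5 routes.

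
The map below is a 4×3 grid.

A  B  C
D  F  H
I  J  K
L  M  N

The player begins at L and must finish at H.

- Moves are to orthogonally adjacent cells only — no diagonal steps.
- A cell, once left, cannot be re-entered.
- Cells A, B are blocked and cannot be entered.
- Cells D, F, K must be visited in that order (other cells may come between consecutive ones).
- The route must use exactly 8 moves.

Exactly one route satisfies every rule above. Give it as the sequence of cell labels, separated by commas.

The waypoints must appear in the order D, F, K, with no cell reused.
Route from L: up 2 to D, right 1 to F, down 2 to M, right 1 to N, up 2 to H — 8 moves in all.
Check: order respected (D at step 2, F at step 3, K at step 7); 8 moves as required.

L, I, D, F, J, M, N, K, H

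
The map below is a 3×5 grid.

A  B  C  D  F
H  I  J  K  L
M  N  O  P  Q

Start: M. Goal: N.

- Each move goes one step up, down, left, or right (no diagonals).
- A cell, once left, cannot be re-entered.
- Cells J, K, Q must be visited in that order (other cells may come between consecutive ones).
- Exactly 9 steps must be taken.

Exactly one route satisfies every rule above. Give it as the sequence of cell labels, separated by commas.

The waypoints must appear in the order J, K, Q, with no cell reused.
Route from M: up 1 to H, right 4 to L, down 1 to Q, left 3 to N — 9 moves in all.
Check: order respected (J at step 3, K at step 4, Q at step 6); 9 moves as required.

M, H, I, J, K, L, Q, P, O, N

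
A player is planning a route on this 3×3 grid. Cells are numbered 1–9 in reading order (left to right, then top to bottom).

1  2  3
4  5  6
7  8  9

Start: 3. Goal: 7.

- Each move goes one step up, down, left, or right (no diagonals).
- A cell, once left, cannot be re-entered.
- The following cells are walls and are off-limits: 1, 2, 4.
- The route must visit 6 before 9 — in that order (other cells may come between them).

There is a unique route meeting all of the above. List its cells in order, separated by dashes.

3 - 6 - 9 - 8 - 7

The waypoints must appear in the order 6, 9, with no cell reused.
Route from 3: 2× down (reaching 9), 2× left (reaching 7) — 4 moves in all.
Check: order respected (6 at step 1, 9 at step 2).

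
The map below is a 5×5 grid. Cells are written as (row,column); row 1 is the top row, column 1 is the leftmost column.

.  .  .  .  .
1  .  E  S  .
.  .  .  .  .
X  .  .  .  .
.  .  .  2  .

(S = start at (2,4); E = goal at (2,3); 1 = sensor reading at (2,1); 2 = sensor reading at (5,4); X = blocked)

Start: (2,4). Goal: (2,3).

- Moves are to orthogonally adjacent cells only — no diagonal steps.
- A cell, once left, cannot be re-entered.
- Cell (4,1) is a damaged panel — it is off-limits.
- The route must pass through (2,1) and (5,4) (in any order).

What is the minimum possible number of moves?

11

Any route passes through (2,1) and (5,4) in some order between (2,4) and (2,3). Summing Manhattan distances along each leg and taking the cheapest ordering ((2,4) → (5,4) → (2,1) → (2,3)) gives a lower bound of 3 + 6 + 2 = 11 moves.
A route of 11 moves achieves this: (2,4) → (3,4) → (4,4) → (5,4) → (5,3) → (4,3) → (3,3) → (3,2) → (3,1) → (2,1) → (2,2) → (2,3).
Since 11 matches the lower bound, it is optimal.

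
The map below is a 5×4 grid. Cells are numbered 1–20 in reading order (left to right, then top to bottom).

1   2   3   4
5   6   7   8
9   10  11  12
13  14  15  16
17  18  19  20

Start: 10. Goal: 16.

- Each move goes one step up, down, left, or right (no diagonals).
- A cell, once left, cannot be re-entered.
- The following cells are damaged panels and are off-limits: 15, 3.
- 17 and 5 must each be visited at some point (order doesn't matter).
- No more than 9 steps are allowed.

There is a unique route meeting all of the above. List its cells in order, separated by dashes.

10 - 6 - 5 - 9 - 13 - 17 - 18 - 19 - 20 - 16

Any route must reach 17 and 5 and still end at 16 within 9 moves, so the order of the required stops is forced.
Route from 10: up to 6, left to 5, 3× down (reaching 17), 3× right (reaching 20), up to 16 — 9 moves in all.
Check: all required cells visited; 9 ≤ 9 moves.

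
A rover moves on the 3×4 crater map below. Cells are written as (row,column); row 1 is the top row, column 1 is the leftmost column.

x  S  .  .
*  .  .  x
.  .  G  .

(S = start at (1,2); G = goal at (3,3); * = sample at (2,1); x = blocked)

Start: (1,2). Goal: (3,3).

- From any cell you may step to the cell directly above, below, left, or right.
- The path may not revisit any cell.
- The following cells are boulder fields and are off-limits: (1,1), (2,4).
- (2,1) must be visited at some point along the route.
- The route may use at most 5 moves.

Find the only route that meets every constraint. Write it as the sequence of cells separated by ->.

Any route must reach (2,1) and still end at (3,3) within 5 moves, so the order of the required stops is forced.
Route from (1,2): down 1 to (2,2), left 1 to (2,1), down 1 to (3,1), right 2 to (3,3) — 5 moves in all.
Check: all required cells visited; 5 ≤ 5 moves.

(1,2) -> (2,2) -> (2,1) -> (3,1) -> (3,2) -> (3,3)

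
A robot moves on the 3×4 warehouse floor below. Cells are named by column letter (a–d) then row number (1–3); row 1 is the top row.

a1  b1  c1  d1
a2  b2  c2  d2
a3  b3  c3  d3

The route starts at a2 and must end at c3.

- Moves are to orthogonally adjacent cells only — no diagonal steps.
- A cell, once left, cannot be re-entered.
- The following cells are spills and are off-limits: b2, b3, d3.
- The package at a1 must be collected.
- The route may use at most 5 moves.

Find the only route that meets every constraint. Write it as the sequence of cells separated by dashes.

The budget equals the shortest possible length, so every move has to be on a shortest route through the required cells.
Route from a2: up to a1, 2× right (reaching c1), 2× down (reaching c3) — 5 moves in all.
Check: all required cells visited; 5 ≤ 5 moves.

a2 - a1 - b1 - c1 - c2 - c3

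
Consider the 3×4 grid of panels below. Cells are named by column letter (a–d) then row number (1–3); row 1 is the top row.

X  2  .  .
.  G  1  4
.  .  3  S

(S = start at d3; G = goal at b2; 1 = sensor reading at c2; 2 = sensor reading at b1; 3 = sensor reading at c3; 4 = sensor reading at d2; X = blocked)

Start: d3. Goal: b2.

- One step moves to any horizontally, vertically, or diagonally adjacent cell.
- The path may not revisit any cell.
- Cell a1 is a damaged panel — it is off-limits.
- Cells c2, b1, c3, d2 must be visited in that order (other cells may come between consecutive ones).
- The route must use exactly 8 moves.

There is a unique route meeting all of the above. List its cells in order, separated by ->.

d3 -> c2 -> b1 -> a2 -> b3 -> c3 -> d2 -> c1 -> b2

The waypoints must appear in the order c2, b1, c3, d2, with no cell reused.
Route from d3: 2× up-left (reaching b1), down-left to a2, down-right to b3, right to c3, up-right to d2, up-left to c1, down-left to b2 — 8 moves in all.
Check: order respected (1 at step 1, 2 at step 2, 3 at step 5, 4 at step 6); 8 moves as required.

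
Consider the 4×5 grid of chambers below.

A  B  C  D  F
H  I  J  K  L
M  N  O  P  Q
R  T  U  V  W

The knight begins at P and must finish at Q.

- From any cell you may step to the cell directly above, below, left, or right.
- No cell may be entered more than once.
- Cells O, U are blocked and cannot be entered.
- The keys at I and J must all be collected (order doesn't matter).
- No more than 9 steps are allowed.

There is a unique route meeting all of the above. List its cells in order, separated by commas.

P, K, J, I, B, C, D, F, L, Q

Any route must reach I and J and still end at Q within 9 moves, so the order of the required stops is forced.
Route from P: up 1 to K, left 2 to I, up 1 to B, right 3 to F, down 2 to Q — 9 moves in all.
Check: all required cells visited; 9 ≤ 9 moves.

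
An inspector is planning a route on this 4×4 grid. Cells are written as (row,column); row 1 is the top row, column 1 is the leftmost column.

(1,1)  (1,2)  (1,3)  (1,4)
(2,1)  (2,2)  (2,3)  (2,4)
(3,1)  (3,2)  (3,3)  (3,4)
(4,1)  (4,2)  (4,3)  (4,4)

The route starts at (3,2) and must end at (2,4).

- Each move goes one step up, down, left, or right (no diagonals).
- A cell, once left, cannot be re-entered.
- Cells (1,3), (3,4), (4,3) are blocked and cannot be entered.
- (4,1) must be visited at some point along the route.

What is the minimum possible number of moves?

Any route passes through (4,1) somewhere between (3,2) and (2,4). Summing Manhattan distances along the two legs ((3,2) → (4,1) → (2,4)) gives a lower bound of 2 + 5 = 7 moves.
A route of 7 moves achieves this: (3,2) → (4,2) → (4,1) → (3,1) → (2,1) → (2,2) → (2,3) → (2,4).
Since 7 matches the lower bound, it is optimal.

7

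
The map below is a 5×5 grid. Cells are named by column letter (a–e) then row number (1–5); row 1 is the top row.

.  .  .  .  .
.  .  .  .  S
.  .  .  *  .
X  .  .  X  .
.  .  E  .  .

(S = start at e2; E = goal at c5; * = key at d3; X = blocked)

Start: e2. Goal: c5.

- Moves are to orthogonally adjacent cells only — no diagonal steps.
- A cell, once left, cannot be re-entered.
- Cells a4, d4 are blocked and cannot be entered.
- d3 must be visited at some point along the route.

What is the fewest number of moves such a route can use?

5

Any route passes through d3 somewhere between e2 and c5. Summing Manhattan distances along the two legs (e2 → d3 → c5) gives a lower bound of 2 + 3 = 5 moves.
A route of 5 moves achieves this: e2 → e3 → d3 → c3 → c4 → c5.
Since 5 matches the lower bound, it is optimal.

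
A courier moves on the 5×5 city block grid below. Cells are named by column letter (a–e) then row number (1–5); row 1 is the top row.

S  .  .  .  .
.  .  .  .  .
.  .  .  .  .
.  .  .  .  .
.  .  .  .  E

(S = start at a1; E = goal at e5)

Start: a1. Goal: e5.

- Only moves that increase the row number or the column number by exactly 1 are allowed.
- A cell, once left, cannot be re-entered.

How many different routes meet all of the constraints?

70

A right/down-only route from a1 to e5 makes exactly 4 down-moves and 4 right-moves in some order.
With no other constraints that would be C(8,4) = 70 routes.
That gives 70 routes.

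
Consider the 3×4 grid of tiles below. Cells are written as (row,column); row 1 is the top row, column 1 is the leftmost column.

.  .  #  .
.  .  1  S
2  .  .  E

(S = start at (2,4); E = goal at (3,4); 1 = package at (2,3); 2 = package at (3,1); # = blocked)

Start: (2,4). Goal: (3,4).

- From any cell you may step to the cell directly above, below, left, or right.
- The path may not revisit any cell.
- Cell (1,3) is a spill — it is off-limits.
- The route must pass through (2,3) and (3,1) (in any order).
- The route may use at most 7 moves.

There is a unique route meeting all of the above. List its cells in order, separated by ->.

The 7-move cap with required stops at (2,3), (3,1) leaves no slack for detours.
Route from (2,4): left 3 to (2,1), down 1 to (3,1), right 3 to (3,4) — 7 moves in all.
Check: all required cells visited; 7 ≤ 7 moves.

(2,4) -> (2,3) -> (2,2) -> (2,1) -> (3,1) -> (3,2) -> (3,3) -> (3,4)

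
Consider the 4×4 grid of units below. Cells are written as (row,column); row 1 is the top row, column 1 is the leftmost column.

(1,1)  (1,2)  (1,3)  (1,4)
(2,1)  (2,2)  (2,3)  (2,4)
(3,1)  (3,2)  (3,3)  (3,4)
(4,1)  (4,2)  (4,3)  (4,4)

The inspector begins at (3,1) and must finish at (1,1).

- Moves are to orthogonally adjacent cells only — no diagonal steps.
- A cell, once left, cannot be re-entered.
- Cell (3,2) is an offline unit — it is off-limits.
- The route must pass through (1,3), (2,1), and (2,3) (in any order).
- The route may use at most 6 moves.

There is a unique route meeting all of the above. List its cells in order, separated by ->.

The budget equals the shortest possible length, so every move has to be on a shortest route through the required cells.
Route from (3,1): up 1 to (2,1), right 2 to (2,3), up 1 to (1,3), left 2 to (1,1) — 6 moves in all.
Check: all required cells visited; 6 ≤ 6 moves.

(3,1) -> (2,1) -> (2,2) -> (2,3) -> (1,3) -> (1,2) -> (1,1)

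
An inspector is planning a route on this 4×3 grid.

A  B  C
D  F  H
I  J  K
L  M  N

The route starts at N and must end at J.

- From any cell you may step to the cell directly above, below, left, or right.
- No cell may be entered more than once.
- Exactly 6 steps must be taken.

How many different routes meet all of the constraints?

3

Need simple routes of exactly 6 moves from N to J (Manhattan distance 2, so 2 moves are spent on a detour and 2 undoing it).
Enumerating: N K H C B F J | N K H F D I J | N M L I D F J.
That gives 3 routes.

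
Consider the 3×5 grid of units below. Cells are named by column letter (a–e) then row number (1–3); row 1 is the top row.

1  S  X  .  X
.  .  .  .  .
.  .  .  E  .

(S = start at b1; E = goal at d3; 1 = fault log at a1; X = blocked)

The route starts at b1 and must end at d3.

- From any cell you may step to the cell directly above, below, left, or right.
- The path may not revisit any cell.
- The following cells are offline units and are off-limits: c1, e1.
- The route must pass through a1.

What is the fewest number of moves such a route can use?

6

Any route passes through a1 somewhere between b1 and d3. Summing Manhattan distances along the two legs (b1 → a1 → d3) gives a lower bound of 1 + 5 = 6 moves.
A route of 6 moves achieves this: b1 → a1 → a2 → a3 → b3 → c3 → d3.
Since 6 matches the lower bound, it is optimal.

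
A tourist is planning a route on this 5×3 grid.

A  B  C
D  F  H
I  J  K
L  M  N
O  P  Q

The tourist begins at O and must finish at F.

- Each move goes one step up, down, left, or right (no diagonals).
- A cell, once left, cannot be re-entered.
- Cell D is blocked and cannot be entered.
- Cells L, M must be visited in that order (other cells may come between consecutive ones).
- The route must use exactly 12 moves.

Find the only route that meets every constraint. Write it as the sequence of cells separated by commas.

O, L, I, J, M, P, Q, N, K, H, C, B, F

The waypoints must appear in the order L, M, with no cell reused.
Route from O: up 2 to I, right 1 to J, down 2 to P, right 1 to Q, up 4 to C, left 1 to B, down 1 to F — 12 moves in all.
Check: order respected (L at step 1, M at step 4); 12 moves as required.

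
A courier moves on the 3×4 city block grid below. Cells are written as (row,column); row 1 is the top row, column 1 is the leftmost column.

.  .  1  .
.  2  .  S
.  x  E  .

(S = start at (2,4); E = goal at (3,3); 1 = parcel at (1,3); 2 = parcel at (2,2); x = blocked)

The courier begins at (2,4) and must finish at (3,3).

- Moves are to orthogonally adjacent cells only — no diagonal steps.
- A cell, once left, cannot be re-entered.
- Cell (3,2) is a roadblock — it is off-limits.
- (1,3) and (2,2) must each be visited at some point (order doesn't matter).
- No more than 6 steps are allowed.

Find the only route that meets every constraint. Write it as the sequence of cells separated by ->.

The budget equals the shortest possible length, so every move has to be on a shortest route through the required cells.
Route from (2,4): up 1 to (1,4), left 2 to (1,2), down 1 to (2,2), right 1 to (2,3), down 1 to (3,3) — 6 moves in all.
Check: all required cells visited; 6 ≤ 6 moves.

(2,4) -> (1,4) -> (1,3) -> (1,2) -> (2,2) -> (2,3) -> (3,3)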